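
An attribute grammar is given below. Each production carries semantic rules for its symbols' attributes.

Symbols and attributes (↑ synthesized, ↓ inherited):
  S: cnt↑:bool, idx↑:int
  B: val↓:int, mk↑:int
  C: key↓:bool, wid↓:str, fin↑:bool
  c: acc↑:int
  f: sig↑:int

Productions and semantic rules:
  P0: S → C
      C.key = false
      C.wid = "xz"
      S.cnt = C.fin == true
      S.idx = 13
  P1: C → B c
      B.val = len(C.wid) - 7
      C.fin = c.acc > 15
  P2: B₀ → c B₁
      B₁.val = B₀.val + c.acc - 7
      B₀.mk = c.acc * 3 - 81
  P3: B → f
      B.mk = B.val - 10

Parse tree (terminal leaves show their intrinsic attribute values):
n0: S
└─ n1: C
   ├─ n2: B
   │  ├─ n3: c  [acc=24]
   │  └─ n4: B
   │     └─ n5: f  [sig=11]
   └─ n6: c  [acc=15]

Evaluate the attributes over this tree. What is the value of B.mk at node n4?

1. n1.key = false  [false]
2. n1.wid = "xz"  ["xz"]
3. n2.val = -5  [len(C.wid) - 7]
4. n3.acc = 24  [terminal]
5. n4.val = 12  [B₀.val + c.acc - 7]
6. n5.sig = 11  [terminal]
7. n4.mk = 2  [B.val - 10]
8. n2.mk = -9  [c.acc * 3 - 81]
9. n6.acc = 15  [terminal]
10. n1.fin = false  [c.acc > 15]
11. n0.cnt = false  [C.fin == true]
12. n0.idx = 13  [13]

2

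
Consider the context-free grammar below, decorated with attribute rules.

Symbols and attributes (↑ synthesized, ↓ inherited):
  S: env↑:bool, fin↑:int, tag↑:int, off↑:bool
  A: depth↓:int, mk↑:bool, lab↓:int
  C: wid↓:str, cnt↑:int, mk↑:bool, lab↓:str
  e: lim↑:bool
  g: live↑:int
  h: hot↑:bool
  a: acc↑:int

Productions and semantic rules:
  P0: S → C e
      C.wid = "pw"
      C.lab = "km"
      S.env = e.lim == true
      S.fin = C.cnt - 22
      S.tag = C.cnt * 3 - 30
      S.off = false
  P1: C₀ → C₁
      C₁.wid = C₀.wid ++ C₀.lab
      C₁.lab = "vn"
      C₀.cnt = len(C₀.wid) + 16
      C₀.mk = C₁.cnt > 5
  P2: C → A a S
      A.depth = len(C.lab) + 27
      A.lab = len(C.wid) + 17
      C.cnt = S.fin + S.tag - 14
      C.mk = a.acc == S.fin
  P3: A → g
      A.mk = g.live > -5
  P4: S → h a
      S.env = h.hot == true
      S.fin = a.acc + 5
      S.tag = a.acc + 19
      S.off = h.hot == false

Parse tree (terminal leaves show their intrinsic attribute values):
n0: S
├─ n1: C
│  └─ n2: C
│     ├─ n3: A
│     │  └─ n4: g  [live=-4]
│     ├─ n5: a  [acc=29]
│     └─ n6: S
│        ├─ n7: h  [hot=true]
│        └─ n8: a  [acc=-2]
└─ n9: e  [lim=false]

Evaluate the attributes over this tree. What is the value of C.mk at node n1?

1. n1.wid = "pw"  ["pw"]
2. n1.lab = "km"  ["km"]
3. n2.wid = "pwkm"  [C₀.wid ++ C₀.lab]
4. n2.lab = "vn"  ["vn"]
5. n3.depth = 29  [len(C.lab) + 27]
6. n3.lab = 21  [len(C.wid) + 17]
7. n4.live = -4  [terminal]
8. n3.mk = true  [g.live > -5]
9. n5.acc = 29  [terminal]
10. n7.hot = true  [terminal]
11. n8.acc = -2  [terminal]
12. n6.env = true  [h.hot == true]
13. n6.fin = 3  [a.acc + 5]
14. n6.tag = 17  [a.acc + 19]
15. n6.off = false  [h.hot == false]
16. n2.cnt = 6  [S.fin + S.tag - 14]
17. n2.mk = false  [a.acc == S.fin]
18. n1.cnt = 18  [len(C₀.wid) + 16]
19. n1.mk = true  [C₁.cnt > 5]
20. n9.lim = false  [terminal]
21. n0.env = false  [e.lim == true]
22. n0.fin = -4  [C.cnt - 22]
23. n0.tag = 24  [C.cnt * 3 - 30]
24. n0.off = false  [false]

true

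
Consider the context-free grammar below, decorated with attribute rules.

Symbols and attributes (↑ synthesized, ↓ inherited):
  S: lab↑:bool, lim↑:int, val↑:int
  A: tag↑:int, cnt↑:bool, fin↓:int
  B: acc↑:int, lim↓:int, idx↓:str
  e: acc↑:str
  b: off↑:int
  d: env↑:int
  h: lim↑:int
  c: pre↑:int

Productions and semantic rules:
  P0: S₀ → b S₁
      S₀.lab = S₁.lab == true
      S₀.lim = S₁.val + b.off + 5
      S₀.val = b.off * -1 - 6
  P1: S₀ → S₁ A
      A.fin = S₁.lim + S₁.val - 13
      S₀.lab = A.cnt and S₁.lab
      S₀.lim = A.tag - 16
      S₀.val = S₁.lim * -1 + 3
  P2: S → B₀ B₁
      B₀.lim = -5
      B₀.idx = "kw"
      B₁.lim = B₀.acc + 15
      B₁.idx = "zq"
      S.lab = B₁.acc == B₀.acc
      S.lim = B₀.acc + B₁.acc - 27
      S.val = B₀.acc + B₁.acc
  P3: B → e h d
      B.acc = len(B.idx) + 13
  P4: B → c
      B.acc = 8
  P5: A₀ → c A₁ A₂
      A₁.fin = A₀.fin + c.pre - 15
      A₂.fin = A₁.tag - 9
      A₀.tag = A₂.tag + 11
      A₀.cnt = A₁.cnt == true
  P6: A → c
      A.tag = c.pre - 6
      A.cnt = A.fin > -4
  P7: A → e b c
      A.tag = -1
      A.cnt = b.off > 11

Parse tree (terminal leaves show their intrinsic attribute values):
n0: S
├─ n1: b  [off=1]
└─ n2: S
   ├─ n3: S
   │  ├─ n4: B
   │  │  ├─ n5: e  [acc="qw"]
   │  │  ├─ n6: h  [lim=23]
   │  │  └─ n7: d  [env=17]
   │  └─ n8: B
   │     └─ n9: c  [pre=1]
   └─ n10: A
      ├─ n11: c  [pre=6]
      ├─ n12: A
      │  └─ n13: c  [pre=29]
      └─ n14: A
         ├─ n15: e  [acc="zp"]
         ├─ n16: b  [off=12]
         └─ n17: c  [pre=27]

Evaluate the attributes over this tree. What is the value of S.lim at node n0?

13

1. n1.off = 1  [terminal]
2. n4.lim = -5  [-5]
3. n4.idx = "kw"  ["kw"]
4. n5.acc = "qw"  [terminal]
5. n6.lim = 23  [terminal]
6. n7.env = 17  [terminal]
7. n4.acc = 15  [len(B.idx) + 13]
8. n8.lim = 30  [B₀.acc + 15]
9. n8.idx = "zq"  ["zq"]
10. n9.pre = 1  [terminal]
11. n8.acc = 8  [8]
12. n3.lab = false  [B₁.acc == B₀.acc]
13. n3.lim = -4  [B₀.acc + B₁.acc - 27]
14. n3.val = 23  [B₀.acc + B₁.acc]
15. n10.fin = 6  [S₁.lim + S₁.val - 13]
16. n11.pre = 6  [terminal]
17. n12.fin = -3  [A₀.fin + c.pre - 15]
18. n13.pre = 29  [terminal]
19. n12.tag = 23  [c.pre - 6]
20. n12.cnt = true  [A.fin > -4]
21. n14.fin = 14  [A₁.tag - 9]
22. n15.acc = "zp"  [terminal]
23. n16.off = 12  [terminal]
24. n17.pre = 27  [terminal]
25. n14.tag = -1  [-1]
26. n14.cnt = true  [b.off > 11]
27. n10.tag = 10  [A₂.tag + 11]
28. n10.cnt = true  [A₁.cnt == true]
29. n2.lab = false  [A.cnt and S₁.lab]
30. n2.lim = -6  [A.tag - 16]
31. n2.val = 7  [S₁.lim * -1 + 3]
32. n0.lab = false  [S₁.lab == true]
33. n0.lim = 13  [S₁.val + b.off + 5]
34. n0.val = -7  [b.off * -1 - 6]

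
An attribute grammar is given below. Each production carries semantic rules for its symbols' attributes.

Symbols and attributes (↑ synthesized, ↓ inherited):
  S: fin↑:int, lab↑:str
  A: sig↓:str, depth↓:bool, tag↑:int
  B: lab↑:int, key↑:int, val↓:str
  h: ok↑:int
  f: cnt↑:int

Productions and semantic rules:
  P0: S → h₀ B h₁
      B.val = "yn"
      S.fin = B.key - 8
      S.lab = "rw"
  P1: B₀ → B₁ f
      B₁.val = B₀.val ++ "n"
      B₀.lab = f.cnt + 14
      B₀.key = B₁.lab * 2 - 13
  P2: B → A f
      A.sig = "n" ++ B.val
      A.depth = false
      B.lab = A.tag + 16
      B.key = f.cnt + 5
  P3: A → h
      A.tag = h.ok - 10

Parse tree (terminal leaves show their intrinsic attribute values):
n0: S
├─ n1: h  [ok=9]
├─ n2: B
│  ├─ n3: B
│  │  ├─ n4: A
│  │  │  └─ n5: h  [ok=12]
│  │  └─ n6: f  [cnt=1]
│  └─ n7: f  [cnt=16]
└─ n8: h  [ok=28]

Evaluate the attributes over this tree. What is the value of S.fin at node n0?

15

1. n1.ok = 9  [terminal]
2. n2.val = "yn"  ["yn"]
3. n3.val = "ynn"  [B₀.val ++ "n"]
4. n4.sig = "nynn"  ["n" ++ B.val]
5. n4.depth = false  [false]
6. n5.ok = 12  [terminal]
7. n4.tag = 2  [h.ok - 10]
8. n6.cnt = 1  [terminal]
9. n3.lab = 18  [A.tag + 16]
10. n3.key = 6  [f.cnt + 5]
11. n7.cnt = 16  [terminal]
12. n2.lab = 30  [f.cnt + 14]
13. n2.key = 23  [B₁.lab * 2 - 13]
14. n8.ok = 28  [terminal]
15. n0.fin = 15  [B.key - 8]
16. n0.lab = "rw"  ["rw"]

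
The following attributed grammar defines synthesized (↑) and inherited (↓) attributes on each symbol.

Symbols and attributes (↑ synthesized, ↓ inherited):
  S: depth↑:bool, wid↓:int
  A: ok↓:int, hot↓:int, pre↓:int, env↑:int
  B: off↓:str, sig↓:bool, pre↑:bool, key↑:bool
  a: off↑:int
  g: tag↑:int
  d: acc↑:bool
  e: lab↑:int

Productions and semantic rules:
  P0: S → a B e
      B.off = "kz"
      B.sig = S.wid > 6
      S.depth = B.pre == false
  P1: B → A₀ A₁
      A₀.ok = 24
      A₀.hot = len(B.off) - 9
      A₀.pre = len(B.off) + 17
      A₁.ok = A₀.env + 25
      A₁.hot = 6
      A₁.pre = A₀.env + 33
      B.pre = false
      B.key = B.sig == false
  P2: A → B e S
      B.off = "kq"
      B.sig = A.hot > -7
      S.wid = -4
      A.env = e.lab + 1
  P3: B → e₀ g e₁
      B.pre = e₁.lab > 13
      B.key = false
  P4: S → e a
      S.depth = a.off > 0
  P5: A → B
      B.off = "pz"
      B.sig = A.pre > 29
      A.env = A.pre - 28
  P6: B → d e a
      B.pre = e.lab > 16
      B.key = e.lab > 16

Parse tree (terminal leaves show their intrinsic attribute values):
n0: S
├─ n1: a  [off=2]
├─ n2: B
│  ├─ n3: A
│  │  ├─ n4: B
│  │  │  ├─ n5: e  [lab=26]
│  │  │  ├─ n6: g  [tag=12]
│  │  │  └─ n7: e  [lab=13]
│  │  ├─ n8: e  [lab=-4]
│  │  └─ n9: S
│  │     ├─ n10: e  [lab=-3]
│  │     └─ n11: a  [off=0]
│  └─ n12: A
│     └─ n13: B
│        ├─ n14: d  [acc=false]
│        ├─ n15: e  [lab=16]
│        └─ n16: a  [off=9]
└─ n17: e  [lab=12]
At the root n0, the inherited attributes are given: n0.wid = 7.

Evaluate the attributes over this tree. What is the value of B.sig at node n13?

1. n0.wid = 7  [given at root]
2. n1.off = 2  [terminal]
3. n2.off = "kz"  ["kz"]
4. n2.sig = true  [S.wid > 6]
5. n3.ok = 24  [24]
6. n3.hot = -7  [len(B.off) - 9]
7. n3.pre = 19  [len(B.off) + 17]
8. n4.off = "kq"  ["kq"]
9. n4.sig = false  [A.hot > -7]
10. n5.lab = 26  [terminal]
11. n6.tag = 12  [terminal]
12. n7.lab = 13  [terminal]
13. n4.pre = false  [e₁.lab > 13]
14. n4.key = false  [false]
15. n8.lab = -4  [terminal]
16. n9.wid = -4  [-4]
17. n10.lab = -3  [terminal]
18. n11.off = 0  [terminal]
19. n9.depth = false  [a.off > 0]
20. n3.env = -3  [e.lab + 1]
21. n12.ok = 22  [A₀.env + 25]
22. n12.hot = 6  [6]
23. n12.pre = 30  [A₀.env + 33]
24. n13.off = "pz"  ["pz"]
25. n13.sig = true  [A.pre > 29]
26. n14.acc = false  [terminal]
27. n15.lab = 16  [terminal]
28. n16.off = 9  [terminal]
29. n13.pre = false  [e.lab > 16]
30. n13.key = false  [e.lab > 16]
31. n12.env = 2  [A.pre - 28]
32. n2.pre = false  [false]
33. n2.key = false  [B.sig == false]
34. n17.lab = 12  [terminal]
35. n0.depth = true  [B.pre == false]

true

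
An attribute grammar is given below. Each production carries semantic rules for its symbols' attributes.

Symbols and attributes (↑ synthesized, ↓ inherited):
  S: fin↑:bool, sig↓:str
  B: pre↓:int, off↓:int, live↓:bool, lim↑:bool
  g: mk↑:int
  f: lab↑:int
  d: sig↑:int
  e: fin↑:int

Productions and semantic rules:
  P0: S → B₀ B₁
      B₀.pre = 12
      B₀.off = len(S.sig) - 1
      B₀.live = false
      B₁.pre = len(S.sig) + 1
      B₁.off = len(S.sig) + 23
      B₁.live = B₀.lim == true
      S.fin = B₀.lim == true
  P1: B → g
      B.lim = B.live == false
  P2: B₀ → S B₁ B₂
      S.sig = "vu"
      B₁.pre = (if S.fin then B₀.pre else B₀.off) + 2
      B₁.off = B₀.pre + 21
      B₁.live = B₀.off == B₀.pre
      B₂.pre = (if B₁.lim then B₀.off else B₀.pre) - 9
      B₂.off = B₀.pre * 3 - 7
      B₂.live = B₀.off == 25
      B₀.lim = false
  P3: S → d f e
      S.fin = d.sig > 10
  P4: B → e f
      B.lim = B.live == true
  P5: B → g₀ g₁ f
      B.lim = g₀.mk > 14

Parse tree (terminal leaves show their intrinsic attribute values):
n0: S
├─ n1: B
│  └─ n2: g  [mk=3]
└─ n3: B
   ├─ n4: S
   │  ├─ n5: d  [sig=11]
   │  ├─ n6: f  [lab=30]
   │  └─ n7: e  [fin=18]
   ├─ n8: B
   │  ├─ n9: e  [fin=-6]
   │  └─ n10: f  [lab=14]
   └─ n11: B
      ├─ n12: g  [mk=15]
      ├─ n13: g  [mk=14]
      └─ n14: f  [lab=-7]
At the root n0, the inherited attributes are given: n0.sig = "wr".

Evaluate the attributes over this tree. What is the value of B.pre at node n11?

-6

1. n0.sig = "wr"  [given at root]
2. n1.pre = 12  [12]
3. n1.off = 1  [len(S.sig) - 1]
4. n1.live = false  [false]
5. n2.mk = 3  [terminal]
6. n1.lim = true  [B.live == false]
7. n3.pre = 3  [len(S.sig) + 1]
8. n3.off = 25  [len(S.sig) + 23]
9. n3.live = true  [B₀.lim == true]
10. n4.sig = "vu"  ["vu"]
11. n5.sig = 11  [terminal]
12. n6.lab = 30  [terminal]
13. n7.fin = 18  [terminal]
14. n4.fin = true  [d.sig > 10]
15. n8.pre = 5  [(if S.fin then B₀.pre else B₀.off) + 2]
16. n8.off = 24  [B₀.pre + 21]
17. n8.live = false  [B₀.off == B₀.pre]
18. n9.fin = -6  [terminal]
19. n10.lab = 14  [terminal]
20. n8.lim = false  [B.live == true]
21. n11.pre = -6  [(if B₁.lim then B₀.off else B₀.pre) - 9]
22. n11.off = 2  [B₀.pre * 3 - 7]
23. n11.live = true  [B₀.off == 25]
24. n12.mk = 15  [terminal]
25. n13.mk = 14  [terminal]
26. n14.lab = -7  [terminal]
27. n11.lim = true  [g₀.mk > 14]
28. n3.lim = false  [false]
29. n0.fin = true  [B₀.lim == true]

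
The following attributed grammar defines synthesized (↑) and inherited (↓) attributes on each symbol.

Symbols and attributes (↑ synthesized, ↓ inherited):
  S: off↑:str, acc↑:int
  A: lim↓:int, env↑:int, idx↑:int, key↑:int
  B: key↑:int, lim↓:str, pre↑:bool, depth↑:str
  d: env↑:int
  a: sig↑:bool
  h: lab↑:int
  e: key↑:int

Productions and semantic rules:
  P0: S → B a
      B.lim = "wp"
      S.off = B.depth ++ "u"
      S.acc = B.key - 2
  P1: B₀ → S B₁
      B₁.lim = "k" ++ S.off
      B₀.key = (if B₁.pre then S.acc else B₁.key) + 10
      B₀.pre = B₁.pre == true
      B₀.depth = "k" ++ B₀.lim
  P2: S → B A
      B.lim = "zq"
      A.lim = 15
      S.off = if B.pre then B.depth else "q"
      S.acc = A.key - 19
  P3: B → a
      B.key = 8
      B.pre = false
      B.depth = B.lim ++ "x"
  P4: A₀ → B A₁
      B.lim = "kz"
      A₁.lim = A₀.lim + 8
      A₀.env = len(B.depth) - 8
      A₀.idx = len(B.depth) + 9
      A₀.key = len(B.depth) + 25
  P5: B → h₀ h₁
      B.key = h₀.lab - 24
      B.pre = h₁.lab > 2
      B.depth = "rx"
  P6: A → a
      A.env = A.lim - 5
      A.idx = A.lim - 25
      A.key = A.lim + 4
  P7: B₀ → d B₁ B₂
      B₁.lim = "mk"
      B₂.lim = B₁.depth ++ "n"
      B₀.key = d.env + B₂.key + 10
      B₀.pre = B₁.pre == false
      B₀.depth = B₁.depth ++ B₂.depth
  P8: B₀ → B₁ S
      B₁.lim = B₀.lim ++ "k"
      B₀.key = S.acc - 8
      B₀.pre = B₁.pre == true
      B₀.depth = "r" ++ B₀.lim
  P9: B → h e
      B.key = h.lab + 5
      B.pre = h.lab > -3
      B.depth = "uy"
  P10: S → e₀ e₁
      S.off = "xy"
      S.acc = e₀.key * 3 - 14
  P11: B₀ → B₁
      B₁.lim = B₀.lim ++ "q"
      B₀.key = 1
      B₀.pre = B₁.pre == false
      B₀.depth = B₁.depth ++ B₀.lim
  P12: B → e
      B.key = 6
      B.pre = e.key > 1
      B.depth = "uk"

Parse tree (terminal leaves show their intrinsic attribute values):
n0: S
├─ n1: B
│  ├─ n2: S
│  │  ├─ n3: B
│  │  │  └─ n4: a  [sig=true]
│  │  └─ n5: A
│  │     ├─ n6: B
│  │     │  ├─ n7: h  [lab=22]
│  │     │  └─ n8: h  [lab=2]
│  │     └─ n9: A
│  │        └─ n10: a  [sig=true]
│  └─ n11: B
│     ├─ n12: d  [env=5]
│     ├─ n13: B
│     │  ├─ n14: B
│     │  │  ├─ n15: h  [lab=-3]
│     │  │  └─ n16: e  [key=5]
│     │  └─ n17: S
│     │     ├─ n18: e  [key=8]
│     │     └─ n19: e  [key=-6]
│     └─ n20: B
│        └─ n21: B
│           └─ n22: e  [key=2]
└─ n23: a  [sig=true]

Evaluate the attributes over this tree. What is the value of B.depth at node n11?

1. n1.lim = "wp"  ["wp"]
2. n3.lim = "zq"  ["zq"]
3. n4.sig = true  [terminal]
4. n3.key = 8  [8]
5. n3.pre = false  [false]
6. n3.depth = "zqx"  [B.lim ++ "x"]
7. n5.lim = 15  [15]
8. n6.lim = "kz"  ["kz"]
9. n7.lab = 22  [terminal]
10. n8.lab = 2  [terminal]
11. n6.key = -2  [h₀.lab - 24]
12. n6.pre = false  [h₁.lab > 2]
13. n6.depth = "rx"  ["rx"]
14. n9.lim = 23  [A₀.lim + 8]
15. n10.sig = true  [terminal]
16. n9.env = 18  [A.lim - 5]
17. n9.idx = -2  [A.lim - 25]
18. n9.key = 27  [A.lim + 4]
19. n5.env = -6  [len(B.depth) - 8]
20. n5.idx = 11  [len(B.depth) + 9]
21. n5.key = 27  [len(B.depth) + 25]
22. n2.off = "q"  [if B.pre then B.depth else "q"]
23. n2.acc = 8  [A.key - 19]
24. n11.lim = "kq"  ["k" ++ S.off]
25. n12.env = 5  [terminal]
26. n13.lim = "mk"  ["mk"]
27. n14.lim = "mkk"  [B₀.lim ++ "k"]
28. n15.lab = -3  [terminal]
29. n16.key = 5  [terminal]
30. n14.key = 2  [h.lab + 5]
31. n14.pre = false  [h.lab > -3]
32. n14.depth = "uy"  ["uy"]
33. n18.key = 8  [terminal]
34. n19.key = -6  [terminal]
35. n17.off = "xy"  ["xy"]
36. n17.acc = 10  [e₀.key * 3 - 14]
37. n13.key = 2  [S.acc - 8]
38. n13.pre = false  [B₁.pre == true]
39. n13.depth = "rmk"  ["r" ++ B₀.lim]
40. n20.lim = "rmkn"  [B₁.depth ++ "n"]
41. n21.lim = "rmknq"  [B₀.lim ++ "q"]
42. n22.key = 2  [terminal]
43. n21.key = 6  [6]
44. n21.pre = true  [e.key > 1]
45. n21.depth = "uk"  ["uk"]
46. n20.key = 1  [1]
47. n20.pre = false  [B₁.pre == false]
48. n20.depth = "ukrmkn"  [B₁.depth ++ B₀.lim]
49. n11.key = 16  [d.env + B₂.key + 10]
50. n11.pre = true  [B₁.pre == false]
51. n11.depth = "rmkukrmkn"  [B₁.depth ++ B₂.depth]
52. n1.key = 18  [(if B₁.pre then S.acc else B₁.key) + 10]
53. n1.pre = true  [B₁.pre == true]
54. n1.depth = "kwp"  ["k" ++ B₀.lim]
55. n23.sig = true  [terminal]
56. n0.off = "kwpu"  [B.depth ++ "u"]
57. n0.acc = 16  [B.key - 2]

"rmkukrmkn"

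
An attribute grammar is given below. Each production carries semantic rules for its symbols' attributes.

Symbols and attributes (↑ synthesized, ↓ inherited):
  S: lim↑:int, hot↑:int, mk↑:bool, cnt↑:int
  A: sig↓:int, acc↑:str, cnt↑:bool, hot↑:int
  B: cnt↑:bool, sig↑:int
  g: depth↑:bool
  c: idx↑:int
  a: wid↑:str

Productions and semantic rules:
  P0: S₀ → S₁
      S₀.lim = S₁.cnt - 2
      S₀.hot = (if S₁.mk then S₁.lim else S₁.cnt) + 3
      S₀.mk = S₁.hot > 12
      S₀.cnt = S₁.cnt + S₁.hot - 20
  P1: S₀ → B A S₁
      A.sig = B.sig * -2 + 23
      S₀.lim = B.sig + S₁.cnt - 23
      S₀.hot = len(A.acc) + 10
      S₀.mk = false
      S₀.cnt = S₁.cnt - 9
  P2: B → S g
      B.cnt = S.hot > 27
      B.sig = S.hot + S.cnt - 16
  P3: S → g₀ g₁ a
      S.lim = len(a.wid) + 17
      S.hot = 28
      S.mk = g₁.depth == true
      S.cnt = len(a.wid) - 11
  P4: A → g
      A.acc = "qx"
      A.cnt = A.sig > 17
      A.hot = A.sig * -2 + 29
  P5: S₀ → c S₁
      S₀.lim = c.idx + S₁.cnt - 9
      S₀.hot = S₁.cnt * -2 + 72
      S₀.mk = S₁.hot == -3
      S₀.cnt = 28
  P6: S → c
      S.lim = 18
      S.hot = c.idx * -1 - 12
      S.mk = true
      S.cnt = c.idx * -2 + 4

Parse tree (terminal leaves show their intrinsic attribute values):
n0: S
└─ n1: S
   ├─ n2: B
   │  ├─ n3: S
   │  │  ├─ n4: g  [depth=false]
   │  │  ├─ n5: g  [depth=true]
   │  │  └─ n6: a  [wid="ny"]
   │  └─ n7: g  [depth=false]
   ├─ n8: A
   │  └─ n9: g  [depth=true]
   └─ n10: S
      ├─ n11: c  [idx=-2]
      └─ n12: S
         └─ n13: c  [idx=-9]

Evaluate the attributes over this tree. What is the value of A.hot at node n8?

-5

1. n4.depth = false  [terminal]
2. n5.depth = true  [terminal]
3. n6.wid = "ny"  [terminal]
4. n3.lim = 19  [len(a.wid) + 17]
5. n3.hot = 28  [28]
6. n3.mk = true  [g₁.depth == true]
7. n3.cnt = -9  [len(a.wid) - 11]
8. n7.depth = false  [terminal]
9. n2.cnt = true  [S.hot > 27]
10. n2.sig = 3  [S.hot + S.cnt - 16]
11. n8.sig = 17  [B.sig * -2 + 23]
12. n9.depth = true  [terminal]
13. n8.acc = "qx"  ["qx"]
14. n8.cnt = false  [A.sig > 17]
15. n8.hot = -5  [A.sig * -2 + 29]
16. n11.idx = -2  [terminal]
17. n13.idx = -9  [terminal]
18. n12.lim = 18  [18]
19. n12.hot = -3  [c.idx * -1 - 12]
20. n12.mk = true  [true]
21. n12.cnt = 22  [c.idx * -2 + 4]
22. n10.lim = 11  [c.idx + S₁.cnt - 9]
23. n10.hot = 28  [S₁.cnt * -2 + 72]
24. n10.mk = true  [S₁.hot == -3]
25. n10.cnt = 28  [28]
26. n1.lim = 8  [B.sig + S₁.cnt - 23]
27. n1.hot = 12  [len(A.acc) + 10]
28. n1.mk = false  [false]
29. n1.cnt = 19  [S₁.cnt - 9]
30. n0.lim = 17  [S₁.cnt - 2]
31. n0.hot = 22  [(if S₁.mk then S₁.lim else S₁.cnt) + 3]
32. n0.mk = false  [S₁.hot > 12]
33. n0.cnt = 11  [S₁.cnt + S₁.hot - 20]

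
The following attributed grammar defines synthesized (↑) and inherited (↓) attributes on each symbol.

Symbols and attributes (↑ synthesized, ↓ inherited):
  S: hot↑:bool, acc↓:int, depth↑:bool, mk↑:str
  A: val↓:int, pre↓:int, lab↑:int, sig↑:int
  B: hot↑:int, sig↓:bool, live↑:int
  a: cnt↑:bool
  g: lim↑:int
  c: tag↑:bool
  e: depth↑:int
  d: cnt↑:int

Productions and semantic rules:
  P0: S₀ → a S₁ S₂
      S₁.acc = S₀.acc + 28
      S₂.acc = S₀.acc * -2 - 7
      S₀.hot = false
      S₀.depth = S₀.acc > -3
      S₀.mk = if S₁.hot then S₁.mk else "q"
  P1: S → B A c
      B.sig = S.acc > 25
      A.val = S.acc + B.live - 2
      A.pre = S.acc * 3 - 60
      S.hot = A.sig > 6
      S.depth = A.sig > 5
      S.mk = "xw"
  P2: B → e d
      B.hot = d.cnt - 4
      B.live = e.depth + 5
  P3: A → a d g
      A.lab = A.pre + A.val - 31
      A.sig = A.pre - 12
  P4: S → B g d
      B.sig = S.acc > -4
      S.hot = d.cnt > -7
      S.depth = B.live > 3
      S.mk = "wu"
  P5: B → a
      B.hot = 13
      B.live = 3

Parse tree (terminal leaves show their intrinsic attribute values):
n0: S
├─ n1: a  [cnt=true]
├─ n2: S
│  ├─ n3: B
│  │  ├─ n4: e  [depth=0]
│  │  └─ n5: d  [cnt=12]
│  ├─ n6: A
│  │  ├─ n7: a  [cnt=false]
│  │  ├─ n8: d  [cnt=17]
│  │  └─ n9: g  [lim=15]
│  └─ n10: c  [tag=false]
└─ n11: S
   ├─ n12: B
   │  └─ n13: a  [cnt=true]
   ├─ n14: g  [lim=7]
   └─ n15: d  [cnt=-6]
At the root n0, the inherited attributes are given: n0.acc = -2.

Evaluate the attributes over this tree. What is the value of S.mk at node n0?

1. n0.acc = -2  [given at root]
2. n1.cnt = true  [terminal]
3. n2.acc = 26  [S₀.acc + 28]
4. n3.sig = true  [S.acc > 25]
5. n4.depth = 0  [terminal]
6. n5.cnt = 12  [terminal]
7. n3.hot = 8  [d.cnt - 4]
8. n3.live = 5  [e.depth + 5]
9. n6.val = 29  [S.acc + B.live - 2]
10. n6.pre = 18  [S.acc * 3 - 60]
11. n7.cnt = false  [terminal]
12. n8.cnt = 17  [terminal]
13. n9.lim = 15  [terminal]
14. n6.lab = 16  [A.pre + A.val - 31]
15. n6.sig = 6  [A.pre - 12]
16. n10.tag = false  [terminal]
17. n2.hot = false  [A.sig > 6]
18. n2.depth = true  [A.sig > 5]
19. n2.mk = "xw"  ["xw"]
20. n11.acc = -3  [S₀.acc * -2 - 7]
21. n12.sig = true  [S.acc > -4]
22. n13.cnt = true  [terminal]
23. n12.hot = 13  [13]
24. n12.live = 3  [3]
25. n14.lim = 7  [terminal]
26. n15.cnt = -6  [terminal]
27. n11.hot = true  [d.cnt > -7]
28. n11.depth = false  [B.live > 3]
29. n11.mk = "wu"  ["wu"]
30. n0.hot = false  [false]
31. n0.depth = true  [S₀.acc > -3]
32. n0.mk = "q"  [if S₁.hot then S₁.mk else "q"]

"q"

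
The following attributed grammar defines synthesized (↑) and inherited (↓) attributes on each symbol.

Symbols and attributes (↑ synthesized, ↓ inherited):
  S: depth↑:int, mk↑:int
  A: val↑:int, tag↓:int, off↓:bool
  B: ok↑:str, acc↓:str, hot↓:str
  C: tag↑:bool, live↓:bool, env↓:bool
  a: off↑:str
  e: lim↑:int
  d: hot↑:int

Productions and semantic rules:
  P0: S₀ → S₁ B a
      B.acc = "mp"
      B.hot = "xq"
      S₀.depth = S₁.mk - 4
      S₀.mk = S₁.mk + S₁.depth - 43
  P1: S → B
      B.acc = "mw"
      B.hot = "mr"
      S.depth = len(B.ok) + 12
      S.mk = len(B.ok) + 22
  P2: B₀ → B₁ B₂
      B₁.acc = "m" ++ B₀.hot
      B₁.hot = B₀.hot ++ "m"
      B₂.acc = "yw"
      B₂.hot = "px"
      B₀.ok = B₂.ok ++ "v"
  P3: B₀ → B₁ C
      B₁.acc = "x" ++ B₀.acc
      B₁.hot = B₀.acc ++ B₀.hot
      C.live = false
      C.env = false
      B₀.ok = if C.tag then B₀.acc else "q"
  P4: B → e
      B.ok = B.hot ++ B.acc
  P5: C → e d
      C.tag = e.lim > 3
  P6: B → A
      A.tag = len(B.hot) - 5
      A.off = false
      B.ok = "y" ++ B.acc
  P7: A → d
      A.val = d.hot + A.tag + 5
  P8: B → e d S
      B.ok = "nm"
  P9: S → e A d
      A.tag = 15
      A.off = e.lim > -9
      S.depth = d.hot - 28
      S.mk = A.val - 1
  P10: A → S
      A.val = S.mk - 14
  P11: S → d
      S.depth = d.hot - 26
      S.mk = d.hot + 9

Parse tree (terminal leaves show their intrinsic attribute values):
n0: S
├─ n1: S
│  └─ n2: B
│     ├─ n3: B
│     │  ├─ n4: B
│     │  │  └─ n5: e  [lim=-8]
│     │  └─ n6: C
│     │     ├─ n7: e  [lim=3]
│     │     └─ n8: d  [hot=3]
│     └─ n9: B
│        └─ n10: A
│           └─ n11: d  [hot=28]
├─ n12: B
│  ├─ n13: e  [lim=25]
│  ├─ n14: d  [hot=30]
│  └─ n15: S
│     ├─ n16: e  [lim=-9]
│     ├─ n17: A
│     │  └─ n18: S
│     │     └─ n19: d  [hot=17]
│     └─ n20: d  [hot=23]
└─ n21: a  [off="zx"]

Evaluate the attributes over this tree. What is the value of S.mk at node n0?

-1

1. n2.acc = "mw"  ["mw"]
2. n2.hot = "mr"  ["mr"]
3. n3.acc = "mmr"  ["m" ++ B₀.hot]
4. n3.hot = "mrm"  [B₀.hot ++ "m"]
5. n4.acc = "xmmr"  ["x" ++ B₀.acc]
6. n4.hot = "mmrmrm"  [B₀.acc ++ B₀.hot]
7. n5.lim = -8  [terminal]
8. n4.ok = "mmrmrmxmmr"  [B.hot ++ B.acc]
9. n6.live = false  [false]
10. n6.env = false  [false]
11. n7.lim = 3  [terminal]
12. n8.hot = 3  [terminal]
13. n6.tag = false  [e.lim > 3]
14. n3.ok = "q"  [if C.tag then B₀.acc else "q"]
15. n9.acc = "yw"  ["yw"]
16. n9.hot = "px"  ["px"]
17. n10.tag = -3  [len(B.hot) - 5]
18. n10.off = false  [false]
19. n11.hot = 28  [terminal]
20. n10.val = 30  [d.hot + A.tag + 5]
21. n9.ok = "yyw"  ["y" ++ B.acc]
22. n2.ok = "yywv"  [B₂.ok ++ "v"]
23. n1.depth = 16  [len(B.ok) + 12]
24. n1.mk = 26  [len(B.ok) + 22]
25. n12.acc = "mp"  ["mp"]
26. n12.hot = "xq"  ["xq"]
27. n13.lim = 25  [terminal]
28. n14.hot = 30  [terminal]
29. n16.lim = -9  [terminal]
30. n17.tag = 15  [15]
31. n17.off = false  [e.lim > -9]
32. n19.hot = 17  [terminal]
33. n18.depth = -9  [d.hot - 26]
34. n18.mk = 26  [d.hot + 9]
35. n17.val = 12  [S.mk - 14]
36. n20.hot = 23  [terminal]
37. n15.depth = -5  [d.hot - 28]
38. n15.mk = 11  [A.val - 1]
39. n12.ok = "nm"  ["nm"]
40. n21.off = "zx"  [terminal]
41. n0.depth = 22  [S₁.mk - 4]
42. n0.mk = -1  [S₁.mk + S₁.depth - 43]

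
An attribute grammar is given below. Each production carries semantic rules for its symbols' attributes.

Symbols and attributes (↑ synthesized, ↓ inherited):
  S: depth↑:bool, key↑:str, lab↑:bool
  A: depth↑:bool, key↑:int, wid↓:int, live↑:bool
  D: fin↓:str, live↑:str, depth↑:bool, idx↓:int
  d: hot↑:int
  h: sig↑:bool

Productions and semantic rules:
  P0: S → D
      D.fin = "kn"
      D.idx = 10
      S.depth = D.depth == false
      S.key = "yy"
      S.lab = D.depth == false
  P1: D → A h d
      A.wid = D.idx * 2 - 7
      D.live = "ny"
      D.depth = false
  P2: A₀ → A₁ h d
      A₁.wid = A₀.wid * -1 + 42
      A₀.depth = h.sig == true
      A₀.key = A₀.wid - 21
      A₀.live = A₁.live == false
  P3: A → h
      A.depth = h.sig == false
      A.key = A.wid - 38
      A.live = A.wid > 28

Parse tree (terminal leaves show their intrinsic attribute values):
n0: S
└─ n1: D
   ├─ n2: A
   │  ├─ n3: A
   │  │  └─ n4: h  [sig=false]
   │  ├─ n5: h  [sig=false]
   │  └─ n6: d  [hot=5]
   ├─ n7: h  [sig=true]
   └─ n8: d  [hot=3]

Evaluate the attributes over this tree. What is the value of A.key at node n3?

-9

1. n1.fin = "kn"  ["kn"]
2. n1.idx = 10  [10]
3. n2.wid = 13  [D.idx * 2 - 7]
4. n3.wid = 29  [A₀.wid * -1 + 42]
5. n4.sig = false  [terminal]
6. n3.depth = true  [h.sig == false]
7. n3.key = -9  [A.wid - 38]
8. n3.live = true  [A.wid > 28]
9. n5.sig = false  [terminal]
10. n6.hot = 5  [terminal]
11. n2.depth = false  [h.sig == true]
12. n2.key = -8  [A₀.wid - 21]
13. n2.live = false  [A₁.live == false]
14. n7.sig = true  [terminal]
15. n8.hot = 3  [terminal]
16. n1.live = "ny"  ["ny"]
17. n1.depth = false  [false]
18. n0.depth = true  [D.depth == false]
19. n0.key = "yy"  ["yy"]
20. n0.lab = true  [D.depth == false]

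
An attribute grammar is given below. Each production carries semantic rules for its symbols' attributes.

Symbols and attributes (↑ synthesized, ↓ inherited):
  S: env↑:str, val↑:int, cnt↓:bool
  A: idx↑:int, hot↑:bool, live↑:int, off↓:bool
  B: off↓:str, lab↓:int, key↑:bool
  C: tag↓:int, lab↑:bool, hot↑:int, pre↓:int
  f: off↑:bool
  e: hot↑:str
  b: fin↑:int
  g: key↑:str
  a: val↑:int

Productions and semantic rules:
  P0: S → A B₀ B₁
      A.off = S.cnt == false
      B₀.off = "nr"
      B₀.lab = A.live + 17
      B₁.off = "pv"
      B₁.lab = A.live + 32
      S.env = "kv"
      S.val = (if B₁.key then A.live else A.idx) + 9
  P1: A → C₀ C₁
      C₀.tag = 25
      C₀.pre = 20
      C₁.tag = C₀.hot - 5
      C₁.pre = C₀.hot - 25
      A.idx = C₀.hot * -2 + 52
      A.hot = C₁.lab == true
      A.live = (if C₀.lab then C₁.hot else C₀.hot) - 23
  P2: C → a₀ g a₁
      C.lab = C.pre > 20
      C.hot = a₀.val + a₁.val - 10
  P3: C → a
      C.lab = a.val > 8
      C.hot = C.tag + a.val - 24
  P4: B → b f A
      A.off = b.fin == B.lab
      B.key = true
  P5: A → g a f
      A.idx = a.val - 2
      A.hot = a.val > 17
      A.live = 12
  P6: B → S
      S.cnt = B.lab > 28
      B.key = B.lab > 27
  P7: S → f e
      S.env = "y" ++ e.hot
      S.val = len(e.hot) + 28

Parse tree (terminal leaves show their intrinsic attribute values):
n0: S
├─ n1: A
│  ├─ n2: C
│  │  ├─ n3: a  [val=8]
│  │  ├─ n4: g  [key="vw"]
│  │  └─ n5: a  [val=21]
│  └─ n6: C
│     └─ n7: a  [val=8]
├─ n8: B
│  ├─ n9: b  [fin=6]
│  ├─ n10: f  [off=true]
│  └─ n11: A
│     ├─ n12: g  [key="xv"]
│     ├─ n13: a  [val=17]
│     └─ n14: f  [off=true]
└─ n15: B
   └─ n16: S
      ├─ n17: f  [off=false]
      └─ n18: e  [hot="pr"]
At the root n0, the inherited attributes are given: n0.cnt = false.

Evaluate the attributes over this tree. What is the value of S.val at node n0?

1. n0.cnt = false  [given at root]
2. n1.off = true  [S.cnt == false]
3. n2.tag = 25  [25]
4. n2.pre = 20  [20]
5. n3.val = 8  [terminal]
6. n4.key = "vw"  [terminal]
7. n5.val = 21  [terminal]
8. n2.lab = false  [C.pre > 20]
9. n2.hot = 19  [a₀.val + a₁.val - 10]
10. n6.tag = 14  [C₀.hot - 5]
11. n6.pre = -6  [C₀.hot - 25]
12. n7.val = 8  [terminal]
13. n6.lab = false  [a.val > 8]
14. n6.hot = -2  [C.tag + a.val - 24]
15. n1.idx = 14  [C₀.hot * -2 + 52]
16. n1.hot = false  [C₁.lab == true]
17. n1.live = -4  [(if C₀.lab then C₁.hot else C₀.hot) - 23]
18. n8.off = "nr"  ["nr"]
19. n8.lab = 13  [A.live + 17]
20. n9.fin = 6  [terminal]
21. n10.off = true  [terminal]
22. n11.off = false  [b.fin == B.lab]
23. n12.key = "xv"  [terminal]
24. n13.val = 17  [terminal]
25. n14.off = true  [terminal]
26. n11.idx = 15  [a.val - 2]
27. n11.hot = false  [a.val > 17]
28. n11.live = 12  [12]
29. n8.key = true  [true]
30. n15.off = "pv"  ["pv"]
31. n15.lab = 28  [A.live + 32]
32. n16.cnt = false  [B.lab > 28]
33. n17.off = false  [terminal]
34. n18.hot = "pr"  [terminal]
35. n16.env = "ypr"  ["y" ++ e.hot]
36. n16.val = 30  [len(e.hot) + 28]
37. n15.key = true  [B.lab > 27]
38. n0.env = "kv"  ["kv"]
39. n0.val = 5  [(if B₁.key then A.live else A.idx) + 9]

5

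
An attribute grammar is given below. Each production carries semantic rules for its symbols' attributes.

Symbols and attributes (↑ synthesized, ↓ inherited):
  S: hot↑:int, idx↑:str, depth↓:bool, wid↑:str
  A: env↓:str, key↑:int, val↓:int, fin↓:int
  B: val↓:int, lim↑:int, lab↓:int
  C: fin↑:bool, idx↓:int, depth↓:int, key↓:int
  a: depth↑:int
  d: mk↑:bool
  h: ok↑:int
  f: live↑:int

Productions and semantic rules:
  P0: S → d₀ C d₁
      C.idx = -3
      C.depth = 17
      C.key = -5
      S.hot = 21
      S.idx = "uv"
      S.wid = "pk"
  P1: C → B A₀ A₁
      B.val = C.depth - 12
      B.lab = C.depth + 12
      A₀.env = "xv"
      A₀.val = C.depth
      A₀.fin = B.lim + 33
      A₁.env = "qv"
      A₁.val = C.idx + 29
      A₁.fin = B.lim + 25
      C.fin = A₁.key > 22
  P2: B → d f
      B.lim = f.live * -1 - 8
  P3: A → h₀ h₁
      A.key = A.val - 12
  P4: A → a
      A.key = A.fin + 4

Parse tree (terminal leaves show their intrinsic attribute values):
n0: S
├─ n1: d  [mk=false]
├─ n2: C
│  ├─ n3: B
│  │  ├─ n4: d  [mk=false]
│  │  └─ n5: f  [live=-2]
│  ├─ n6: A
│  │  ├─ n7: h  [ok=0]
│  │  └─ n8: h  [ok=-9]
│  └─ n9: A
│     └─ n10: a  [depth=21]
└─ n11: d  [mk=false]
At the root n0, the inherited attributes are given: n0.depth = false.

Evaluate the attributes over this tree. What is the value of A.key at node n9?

23

1. n0.depth = false  [given at root]
2. n1.mk = false  [terminal]
3. n2.idx = -3  [-3]
4. n2.depth = 17  [17]
5. n2.key = -5  [-5]
6. n3.val = 5  [C.depth - 12]
7. n3.lab = 29  [C.depth + 12]
8. n4.mk = false  [terminal]
9. n5.live = -2  [terminal]
10. n3.lim = -6  [f.live * -1 - 8]
11. n6.env = "xv"  ["xv"]
12. n6.val = 17  [C.depth]
13. n6.fin = 27  [B.lim + 33]
14. n7.ok = 0  [terminal]
15. n8.ok = -9  [terminal]
16. n6.key = 5  [A.val - 12]
17. n9.env = "qv"  ["qv"]
18. n9.val = 26  [C.idx + 29]
19. n9.fin = 19  [B.lim + 25]
20. n10.depth = 21  [terminal]
21. n9.key = 23  [A.fin + 4]
22. n2.fin = true  [A₁.key > 22]
23. n11.mk = false  [terminal]
24. n0.hot = 21  [21]
25. n0.idx = "uv"  ["uv"]
26. n0.wid = "pk"  ["pk"]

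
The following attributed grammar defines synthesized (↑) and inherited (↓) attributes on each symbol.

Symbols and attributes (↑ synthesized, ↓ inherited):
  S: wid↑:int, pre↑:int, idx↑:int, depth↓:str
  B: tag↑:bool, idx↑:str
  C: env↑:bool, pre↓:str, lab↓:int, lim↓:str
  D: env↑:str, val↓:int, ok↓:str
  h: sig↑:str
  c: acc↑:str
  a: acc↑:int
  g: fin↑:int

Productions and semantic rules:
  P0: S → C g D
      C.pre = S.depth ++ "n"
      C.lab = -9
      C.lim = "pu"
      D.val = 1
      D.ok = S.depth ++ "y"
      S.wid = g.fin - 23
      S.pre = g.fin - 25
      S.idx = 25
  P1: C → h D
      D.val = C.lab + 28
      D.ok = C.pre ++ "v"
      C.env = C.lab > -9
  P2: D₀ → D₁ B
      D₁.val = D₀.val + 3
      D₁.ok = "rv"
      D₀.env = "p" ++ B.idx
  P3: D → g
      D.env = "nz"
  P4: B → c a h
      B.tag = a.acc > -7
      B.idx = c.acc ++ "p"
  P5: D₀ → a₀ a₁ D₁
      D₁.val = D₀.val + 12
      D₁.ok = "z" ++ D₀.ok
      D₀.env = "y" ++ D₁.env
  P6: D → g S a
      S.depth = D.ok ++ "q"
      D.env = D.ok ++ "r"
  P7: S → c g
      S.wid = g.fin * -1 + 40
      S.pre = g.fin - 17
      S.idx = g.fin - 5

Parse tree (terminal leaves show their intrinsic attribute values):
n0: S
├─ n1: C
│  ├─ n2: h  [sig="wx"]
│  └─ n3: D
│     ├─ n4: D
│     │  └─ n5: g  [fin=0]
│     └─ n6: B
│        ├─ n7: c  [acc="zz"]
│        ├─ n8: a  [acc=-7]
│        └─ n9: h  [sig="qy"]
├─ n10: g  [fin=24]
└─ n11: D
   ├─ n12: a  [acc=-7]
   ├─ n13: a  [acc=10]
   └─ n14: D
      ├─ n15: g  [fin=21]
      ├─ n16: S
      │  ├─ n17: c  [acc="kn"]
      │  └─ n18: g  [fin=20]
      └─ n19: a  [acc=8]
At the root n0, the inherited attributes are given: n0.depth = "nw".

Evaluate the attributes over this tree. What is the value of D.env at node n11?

1. n0.depth = "nw"  [given at root]
2. n1.pre = "nwn"  [S.depth ++ "n"]
3. n1.lab = -9  [-9]
4. n1.lim = "pu"  ["pu"]
5. n2.sig = "wx"  [terminal]
6. n3.val = 19  [C.lab + 28]
7. n3.ok = "nwnv"  [C.pre ++ "v"]
8. n4.val = 22  [D₀.val + 3]
9. n4.ok = "rv"  ["rv"]
10. n5.fin = 0  [terminal]
11. n4.env = "nz"  ["nz"]
12. n7.acc = "zz"  [terminal]
13. n8.acc = -7  [terminal]
14. n9.sig = "qy"  [terminal]
15. n6.tag = false  [a.acc > -7]
16. n6.idx = "zzp"  [c.acc ++ "p"]
17. n3.env = "pzzp"  ["p" ++ B.idx]
18. n1.env = false  [C.lab > -9]
19. n10.fin = 24  [terminal]
20. n11.val = 1  [1]
21. n11.ok = "nwy"  [S.depth ++ "y"]
22. n12.acc = -7  [terminal]
23. n13.acc = 10  [terminal]
24. n14.val = 13  [D₀.val + 12]
25. n14.ok = "znwy"  ["z" ++ D₀.ok]
26. n15.fin = 21  [terminal]
27. n16.depth = "znwyq"  [D.ok ++ "q"]
28. n17.acc = "kn"  [terminal]
29. n18.fin = 20  [terminal]
30. n16.wid = 20  [g.fin * -1 + 40]
31. n16.pre = 3  [g.fin - 17]
32. n16.idx = 15  [g.fin - 5]
33. n19.acc = 8  [terminal]
34. n14.env = "znwyr"  [D.ok ++ "r"]
35. n11.env = "yznwyr"  ["y" ++ D₁.env]
36. n0.wid = 1  [g.fin - 23]
37. n0.pre = -1  [g.fin - 25]
38. n0.idx = 25  [25]

"yznwyr"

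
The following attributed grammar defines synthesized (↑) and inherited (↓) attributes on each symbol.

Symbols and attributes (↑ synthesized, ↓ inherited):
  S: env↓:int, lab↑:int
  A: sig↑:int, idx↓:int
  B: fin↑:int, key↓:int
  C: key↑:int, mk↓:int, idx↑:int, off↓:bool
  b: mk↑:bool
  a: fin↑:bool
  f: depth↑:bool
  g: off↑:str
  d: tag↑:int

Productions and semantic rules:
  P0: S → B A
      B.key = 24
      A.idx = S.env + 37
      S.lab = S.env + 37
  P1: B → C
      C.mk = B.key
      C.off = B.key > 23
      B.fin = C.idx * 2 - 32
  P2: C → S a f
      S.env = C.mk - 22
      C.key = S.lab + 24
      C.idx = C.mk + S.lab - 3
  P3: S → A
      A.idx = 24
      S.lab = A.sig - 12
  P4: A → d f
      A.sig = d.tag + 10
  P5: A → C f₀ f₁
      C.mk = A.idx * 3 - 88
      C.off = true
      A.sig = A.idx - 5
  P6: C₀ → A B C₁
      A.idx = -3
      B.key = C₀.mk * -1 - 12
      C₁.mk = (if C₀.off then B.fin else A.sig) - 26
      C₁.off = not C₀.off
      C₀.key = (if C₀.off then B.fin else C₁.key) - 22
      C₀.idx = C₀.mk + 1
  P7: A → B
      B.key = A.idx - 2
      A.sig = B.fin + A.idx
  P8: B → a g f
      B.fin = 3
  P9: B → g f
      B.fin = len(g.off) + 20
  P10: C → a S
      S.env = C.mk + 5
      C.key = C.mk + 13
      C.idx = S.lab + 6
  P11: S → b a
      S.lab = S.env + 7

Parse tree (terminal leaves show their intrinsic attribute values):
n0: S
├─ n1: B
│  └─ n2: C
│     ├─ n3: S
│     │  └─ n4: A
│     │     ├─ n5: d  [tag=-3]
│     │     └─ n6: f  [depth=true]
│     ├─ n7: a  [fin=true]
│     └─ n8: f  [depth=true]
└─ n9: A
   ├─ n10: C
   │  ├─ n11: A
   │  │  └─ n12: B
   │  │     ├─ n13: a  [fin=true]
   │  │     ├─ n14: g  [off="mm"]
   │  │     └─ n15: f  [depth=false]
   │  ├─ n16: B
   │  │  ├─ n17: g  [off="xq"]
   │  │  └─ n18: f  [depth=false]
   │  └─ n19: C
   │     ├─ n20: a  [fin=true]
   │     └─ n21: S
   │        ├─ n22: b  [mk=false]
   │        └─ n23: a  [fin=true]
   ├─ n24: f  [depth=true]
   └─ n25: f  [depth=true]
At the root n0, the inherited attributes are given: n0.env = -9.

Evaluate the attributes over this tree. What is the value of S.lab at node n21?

1. n0.env = -9  [given at root]
2. n1.key = 24  [24]
3. n2.mk = 24  [B.key]
4. n2.off = true  [B.key > 23]
5. n3.env = 2  [C.mk - 22]
6. n4.idx = 24  [24]
7. n5.tag = -3  [terminal]
8. n6.depth = true  [terminal]
9. n4.sig = 7  [d.tag + 10]
10. n3.lab = -5  [A.sig - 12]
11. n7.fin = true  [terminal]
12. n8.depth = true  [terminal]
13. n2.key = 19  [S.lab + 24]
14. n2.idx = 16  [C.mk + S.lab - 3]
15. n1.fin = 0  [C.idx * 2 - 32]
16. n9.idx = 28  [S.env + 37]
17. n10.mk = -4  [A.idx * 3 - 88]
18. n10.off = true  [true]
19. n11.idx = -3  [-3]
20. n12.key = -5  [A.idx - 2]
21. n13.fin = true  [terminal]
22. n14.off = "mm"  [terminal]
23. n15.depth = false  [terminal]
24. n12.fin = 3  [3]
25. n11.sig = 0  [B.fin + A.idx]
26. n16.key = -8  [C₀.mk * -1 - 12]
27. n17.off = "xq"  [terminal]
28. n18.depth = false  [terminal]
29. n16.fin = 22  [len(g.off) + 20]
30. n19.mk = -4  [(if C₀.off then B.fin else A.sig) - 26]
31. n19.off = false  [not C₀.off]
32. n20.fin = true  [terminal]
33. n21.env = 1  [C.mk + 5]
34. n22.mk = false  [terminal]
35. n23.fin = true  [terminal]
36. n21.lab = 8  [S.env + 7]
37. n19.key = 9  [C.mk + 13]
38. n19.idx = 14  [S.lab + 6]
39. n10.key = 0  [(if C₀.off then B.fin else C₁.key) - 22]
40. n10.idx = -3  [C₀.mk + 1]
41. n24.depth = true  [terminal]
42. n25.depth = true  [terminal]
43. n9.sig = 23  [A.idx - 5]
44. n0.lab = 28  [S.env + 37]

8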